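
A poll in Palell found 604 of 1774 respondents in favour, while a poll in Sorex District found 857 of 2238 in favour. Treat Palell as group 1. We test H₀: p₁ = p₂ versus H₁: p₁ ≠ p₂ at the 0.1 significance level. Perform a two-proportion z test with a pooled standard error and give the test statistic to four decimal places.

p̂₁ = 604/1774 = 0.3404735, p̂₂ = 857/2238 = 0.3829312.
Pooled p̂ = (604+857)/(1774+2238) = 1461/4012 = 0.3641575.
SE = √(0.231547 × 0.00101053) = 0.0152965.
z = (0.3404735 − 0.3829312)/0.0152965 = -0.0424577/0.0152965 = -2.7756.
Two-sided p-value ≈ 2·Φ(−2.776) = 0.0055, so at α = 0.1 we reject H₀.

z = -2.7756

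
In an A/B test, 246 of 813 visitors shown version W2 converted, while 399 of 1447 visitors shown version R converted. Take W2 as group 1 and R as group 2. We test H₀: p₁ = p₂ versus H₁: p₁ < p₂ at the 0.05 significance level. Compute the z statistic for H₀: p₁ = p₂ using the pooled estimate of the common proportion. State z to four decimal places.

z = 1.3560

p̂₁ = 246/813 = 0.302583, p̂₂ = 399/1447 = 0.275743.
Pooled p̂ = (246+399)/(813+1447) = 645/2260 = 0.285398.
SE = √(0.203946 × 0.0019211) = 0.019794.
z = (0.302583 − 0.275743)/0.019794 = 0.026840/0.019794 = 1.3560.
p-value = P(Z < 1.356) ≈ 0.9124, so at α = 0.05 we fail to reject H₀.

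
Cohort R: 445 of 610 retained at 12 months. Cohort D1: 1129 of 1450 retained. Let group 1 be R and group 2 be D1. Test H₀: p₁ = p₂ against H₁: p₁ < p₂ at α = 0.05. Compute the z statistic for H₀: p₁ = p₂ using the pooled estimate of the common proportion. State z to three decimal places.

p̂₁ = 445/610 ≈ 0.72951, p̂₂ = 1129/1450 ≈ 0.77862.
Pooled p̂ = (445+1129)/(610+1450) = 1574/2060 = 0.76408.
SE = √(0.180263 × 0.002329) = 0.02049.
z = (0.72951 − 0.77862)/0.02049 = -0.04911/0.02049 = -2.397.
p-value = P(Z < -2.397) ≈ 0.0083. With α = 0.05, reject H₀.

z = -2.397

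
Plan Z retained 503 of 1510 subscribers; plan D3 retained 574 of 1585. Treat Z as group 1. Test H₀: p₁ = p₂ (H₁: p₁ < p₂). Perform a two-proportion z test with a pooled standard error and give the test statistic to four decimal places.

p̂₁ = 503/1510 ≈ 0.333113, p̂₂ = 574/1585 ≈ 0.362145.
Pooled p̂ = (503+574)/(1510+1585) = 1077/3095 = 0.347981.
SE = √(0.22689 × 0.00129317) = 0.017129.
z = (0.333113 − 0.362145)/0.017129 = -0.029032/0.017129 = -1.6949.

z = -1.6949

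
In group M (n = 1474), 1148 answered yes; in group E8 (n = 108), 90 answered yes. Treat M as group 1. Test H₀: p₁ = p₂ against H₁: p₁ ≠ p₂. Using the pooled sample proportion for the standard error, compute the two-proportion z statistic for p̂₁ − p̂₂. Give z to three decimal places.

p̂₁ = 1148/1474 ≈ 0.77883, p̂₂ = 90/108 ≈ 0.83333.
Pooled p̂ = (1148+90)/(1474+108) = 1238/1582 = 0.78255.
SE = √(p̂(1−p̂)(1/n₁+1/n₂)) = √(0.78255·0.21745·0.00993769) = √(0.00169103) = 0.04112.
z = (0.77883 − 0.83333)/0.04112 = -0.05450/0.04112 = -1.325.
Two-sided p-value ≈ 2·Φ(−1.325) = 0.1851.

z = -1.325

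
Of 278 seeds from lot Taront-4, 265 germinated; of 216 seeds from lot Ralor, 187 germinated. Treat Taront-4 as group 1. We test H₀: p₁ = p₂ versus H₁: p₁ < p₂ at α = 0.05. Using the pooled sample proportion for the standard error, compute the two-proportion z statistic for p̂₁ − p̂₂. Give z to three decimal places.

p̂₁ = 265/278 ≈ 0.953237, p̂₂ = 187/216 ≈ 0.865741.
Pooled p̂ = (265+187)/(278+216) = 452/494 = 0.914980.
SE = √(p̂(1−p̂)(1/n₁+1/n₂)) = √(0.914980·0.085020·0.00822675) = √(0.000639974) = 0.025298.
z = (0.953237 − 0.865741)/0.025298 = 0.087496/0.025298 = 3.459.
p-value = P(Z < 3.459) ≈ 0.9997; since p > α = 0.05, fail to reject H₀.

z = 3.459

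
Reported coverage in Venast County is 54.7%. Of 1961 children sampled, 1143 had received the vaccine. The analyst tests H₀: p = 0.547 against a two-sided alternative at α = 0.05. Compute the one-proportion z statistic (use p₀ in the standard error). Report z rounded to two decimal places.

z = 3.19

p̂ = 1143/1961 ≈ 0.58287.
Under H₀, SE = √(0.547·0.453/1961) = √(0.00012636) = 0.01124.
z = (0.58287 − 0.547)/0.01124 = 0.03587/0.01124 = 3.19.
p-value = 2·P(Z > 3.191) ≈ 0.0014. With α = 0.05, reject H₀.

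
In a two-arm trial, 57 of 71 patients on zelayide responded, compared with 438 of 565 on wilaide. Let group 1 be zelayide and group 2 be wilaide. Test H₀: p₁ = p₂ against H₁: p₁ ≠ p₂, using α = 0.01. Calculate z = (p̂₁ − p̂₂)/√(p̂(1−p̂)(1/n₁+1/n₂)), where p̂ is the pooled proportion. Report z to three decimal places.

p̂₁ = 57/71 = 0.80282, p̂₂ = 438/565 = 0.77522.
Pooled p̂ = (57+438)/(71+565) = 495/636 = 0.77830.
SE = √(p̂(1−p̂)(1/n₁+1/n₂)) = √(0.77830·0.22170·0.0158544) = √(0.00273565) = 0.05230.
z = (0.80282 − 0.77522)/0.05230 = 0.02760/0.05230 = 0.528.
p-value = 2·P(Z > 0.528) ≈ 0.5978, so at α = 0.01 we fail to reject H₀.

z = 0.528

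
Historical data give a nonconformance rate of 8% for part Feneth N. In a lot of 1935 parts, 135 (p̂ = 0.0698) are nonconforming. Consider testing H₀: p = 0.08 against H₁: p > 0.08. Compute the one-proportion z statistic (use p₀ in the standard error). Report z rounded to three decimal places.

p̂ = 135/1935 ≈ 0.069767.
Standard error under H₀: √(0.08×0.92/1935) = 0.006167.
z = (0.069767 − 0.08)/0.006167 = -0.010233/0.006167 = -1.659.

z = -1.659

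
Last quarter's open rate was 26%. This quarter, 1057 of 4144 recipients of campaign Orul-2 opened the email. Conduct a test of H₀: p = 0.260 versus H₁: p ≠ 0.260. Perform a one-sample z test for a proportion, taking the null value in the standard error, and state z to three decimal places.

z = -0.724

p̂ = 1057/4144 ≈ 0.25507.
Standard error under H₀: √(0.26×0.74/4144) = 0.00681.
z = (0.25507 − 0.26)/0.00681 = -0.00493/0.00681 = -0.724.
p-value = 2·P(Z > 0.724) ≈ 0.4691.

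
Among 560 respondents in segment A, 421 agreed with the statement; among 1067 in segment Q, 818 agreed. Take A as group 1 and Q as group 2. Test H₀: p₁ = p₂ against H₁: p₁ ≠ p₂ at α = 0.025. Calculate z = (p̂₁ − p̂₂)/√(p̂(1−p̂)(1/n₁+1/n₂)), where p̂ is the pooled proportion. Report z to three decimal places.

p̂₁ = 421/560 ≈ 0.75179, p̂₂ = 818/1067 ≈ 0.76664.
Pooled p̂ = (421+818)/(560+1067) = 1239/1627 = 0.76152.
SE = √(0.181605 × 0.00272292) = 0.02224.
z = (0.75179 − 0.76664)/0.02224 = -0.01485/0.02224 = -0.668.
p-value = 2·P(Z > 0.668) ≈ 0.5043, so at α = 0.025 we fail to reject H₀.

z = -0.668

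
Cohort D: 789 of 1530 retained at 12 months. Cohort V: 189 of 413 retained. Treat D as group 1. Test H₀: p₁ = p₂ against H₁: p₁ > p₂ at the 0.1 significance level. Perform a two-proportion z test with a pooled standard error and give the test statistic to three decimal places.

p̂₁ = 789/1530 ≈ 0.51569, p̂₂ = 189/413 ≈ 0.45763.
Pooled p̂ = (789+189)/(1530+413) = 978/1943 = 0.50335.
SE = √(p̂(1−p̂)(1/n₁+1/n₂)) = √(0.50335·0.49665·0.0030749) = √(0.000768691) = 0.02773.
z = (0.51569 − 0.45763)/0.02773 = 0.05806/0.02773 = 2.094.
p-value = P(Z > 2.094) ≈ 0.0181, so at α = 0.1 we reject H₀.

z = 2.094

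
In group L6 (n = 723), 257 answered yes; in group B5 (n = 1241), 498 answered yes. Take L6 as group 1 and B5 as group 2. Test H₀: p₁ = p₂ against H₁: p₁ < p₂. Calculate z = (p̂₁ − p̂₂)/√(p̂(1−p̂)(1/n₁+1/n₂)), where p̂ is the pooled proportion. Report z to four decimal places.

z = -2.0135

p̂₁ = 257/723 ≈ 0.355463, p̂₂ = 498/1241 ≈ 0.401289.
Pooled p̂ = (257+498)/(723+1241) = 755/1964 = 0.384420.
SE = √(p̂(1−p̂)(1/n₁+1/n₂)) = √(0.384420·0.615580·0.00218893) = √(0.00051799) = 0.022759.
z = (0.355463 − 0.401289)/0.022759 = -0.045826/0.022759 = -2.0135.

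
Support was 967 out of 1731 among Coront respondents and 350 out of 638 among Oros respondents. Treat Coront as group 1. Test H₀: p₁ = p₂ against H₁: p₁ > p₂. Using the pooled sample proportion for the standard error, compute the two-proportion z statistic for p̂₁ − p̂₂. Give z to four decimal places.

z = 0.4366

p̂₁ = 967/1731 ≈ 0.558637, p̂₂ = 350/638 ≈ 0.548589.
Pooled p̂ = (967+350)/(1731+638) = 1317/2369 = 0.555931.
SE = √(0.246872 × 0.0021451) = 0.023012.
z = (0.558637 − 0.548589)/0.023012 = 0.010048/0.023012 = 0.4366.
p-value = P(Z > 0.437) ≈ 0.3312.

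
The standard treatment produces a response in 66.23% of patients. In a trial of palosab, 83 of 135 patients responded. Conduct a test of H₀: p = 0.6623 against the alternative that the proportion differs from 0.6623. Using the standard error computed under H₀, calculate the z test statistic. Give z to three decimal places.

p̂ = 83/135 = 0.61481.
Under H₀, SE = √(0.6623·0.3377/135) = √(0.00165673) = 0.04070.
z = (0.61481 − 0.6623)/0.04070 = -0.04749/0.04070 = -1.167.

z = -1.167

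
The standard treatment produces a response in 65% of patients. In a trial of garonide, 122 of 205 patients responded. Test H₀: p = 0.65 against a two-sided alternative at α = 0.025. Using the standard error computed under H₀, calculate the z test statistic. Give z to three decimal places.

p̂ = 122/205 = 0.595122.
SE = √(p₀(1−p₀)/n) = √(0.2275/205) = 0.033313.
z = (0.595122 − 0.65)/0.033313 = -0.054878/0.033313 = -1.647.
p-value = 2·P(Z > 1.647) ≈ 0.0995. With α = 0.025, fail to reject H₀.

z = -1.647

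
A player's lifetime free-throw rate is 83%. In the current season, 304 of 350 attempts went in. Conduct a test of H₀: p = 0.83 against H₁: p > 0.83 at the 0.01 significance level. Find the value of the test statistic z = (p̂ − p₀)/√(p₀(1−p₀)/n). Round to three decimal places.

z = 1.921

p̂ = 304/350 = 0.86857.
Standard error under H₀: √(0.83×0.17/350) = 0.02008.
z = (0.86857 − 0.83)/0.02008 = 0.03857/0.02008 = 1.921.
p-value = P(Z > 1.921) ≈ 0.0274; since p > α = 0.01, fail to reject H₀.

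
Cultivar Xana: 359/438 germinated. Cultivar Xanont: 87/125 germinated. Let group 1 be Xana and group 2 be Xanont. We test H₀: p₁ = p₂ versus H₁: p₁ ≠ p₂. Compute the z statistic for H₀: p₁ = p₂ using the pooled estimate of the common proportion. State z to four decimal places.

p̂₁ = 359/438 ≈ 0.819635, p̂₂ = 87/125 ≈ 0.696000.
Pooled p̂ = (359+87)/(438+125) = 446/563 = 0.792185.
SE = √(0.164628 × 0.0102831) = 0.041145.
z = (0.819635 − 0.696000)/0.041145 = 0.123635/0.041145 = 3.0049.
Two-sided p-value ≈ 2·Φ(−3.005) = 0.0027.

z = 3.0049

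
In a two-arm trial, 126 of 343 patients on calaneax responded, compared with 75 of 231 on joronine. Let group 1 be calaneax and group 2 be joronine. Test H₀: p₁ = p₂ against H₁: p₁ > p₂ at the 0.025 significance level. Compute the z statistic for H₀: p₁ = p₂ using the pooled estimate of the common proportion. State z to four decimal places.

z = 1.0510

p̂₁ = 126/343 = 0.367347, p̂₂ = 75/231 = 0.324675.
Pooled p̂ = (126+75)/(343+231) = 201/574 = 0.350174.
SE = √(p̂(1−p̂)(1/n₁+1/n₂)) = √(0.350174·0.649826·0.00724446) = √(0.00164849) = 0.040602.
z = (0.367347 − 0.324675)/0.040602 = 0.042672/0.040602 = 1.0510.
p-value = P(Z > 1.051) ≈ 0.1466, so at α = 0.025 we fail to reject H₀.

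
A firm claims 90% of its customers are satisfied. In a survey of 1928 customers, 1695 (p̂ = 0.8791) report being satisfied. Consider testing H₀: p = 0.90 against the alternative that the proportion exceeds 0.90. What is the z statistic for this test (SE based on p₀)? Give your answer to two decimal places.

z = -3.05

p̂ = 1695/1928 = 0.87915.
Standard error under H₀: √(0.9×0.1/1928) = 0.00683.
z = (0.87915 − 0.9)/0.00683 = -0.02085/0.00683 = -3.05.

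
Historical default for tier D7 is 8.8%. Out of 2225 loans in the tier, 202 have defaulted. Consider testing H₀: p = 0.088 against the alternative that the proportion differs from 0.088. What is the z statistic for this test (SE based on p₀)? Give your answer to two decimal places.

z = 0.46

p̂ = 202/2225 = 0.09079.
SE = √(p₀(1−p₀)/n) = √(0.080256/2225) = 0.00601.
z = (0.09079 − 0.088)/0.00601 = 0.00279/0.00601 = 0.46.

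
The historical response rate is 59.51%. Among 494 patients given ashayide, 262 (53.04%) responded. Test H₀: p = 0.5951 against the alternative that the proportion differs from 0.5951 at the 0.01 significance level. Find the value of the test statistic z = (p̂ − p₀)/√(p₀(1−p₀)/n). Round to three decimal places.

p̂ = 262/494 = 0.53036.
SE = √(p₀(1−p₀)/n) = √(0.24096/494) = 0.02209.
z = (0.53036 − 0.5951)/0.02209 = -0.06474/0.02209 = -2.931.
p-value = 2·P(Z > 2.931) ≈ 0.0034, so at α = 0.01 we reject H₀.

z = -2.931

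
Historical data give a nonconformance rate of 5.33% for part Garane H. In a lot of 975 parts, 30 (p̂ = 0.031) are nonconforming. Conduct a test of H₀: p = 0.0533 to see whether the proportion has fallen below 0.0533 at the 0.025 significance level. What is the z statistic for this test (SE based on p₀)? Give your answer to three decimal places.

p̂ = 30/975 ≈ 0.030769.
SE = √(p₀(1−p₀)/n) = √(0.050459/975) = 0.007194.
z = (0.030769 − 0.0533)/0.007194 = -0.022531/0.007194 = -3.132.
p-value = P(Z < -3.132) ≈ 0.0009. With α = 0.025, reject H₀.

z = -3.132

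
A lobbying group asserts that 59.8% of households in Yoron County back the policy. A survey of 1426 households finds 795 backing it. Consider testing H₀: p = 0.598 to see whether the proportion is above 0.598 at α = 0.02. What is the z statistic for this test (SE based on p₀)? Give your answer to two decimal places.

z = -3.12

p̂ = 795/1426 = 0.5575.
SE = √(p₀(1−p₀)/n) = √(0.2404/1426) = 0.0130.
z = (0.5575 − 0.598)/0.0130 = -0.0405/0.0130 = -3.12.
p-value = P(Z > -3.119) ≈ 0.9991, so at α = 0.02 we fail to reject H₀.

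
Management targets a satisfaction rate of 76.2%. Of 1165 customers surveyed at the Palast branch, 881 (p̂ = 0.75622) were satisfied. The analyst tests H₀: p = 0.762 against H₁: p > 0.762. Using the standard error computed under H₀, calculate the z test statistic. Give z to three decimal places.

p̂ = 881/1165 ≈ 0.75622.
SE = √(p₀(1−p₀)/n) = √(0.18136/1165) = 0.01248.
z = (0.75622 − 0.762)/0.01248 = -0.00578/0.01248 = -0.463.
p-value = P(Z > -0.463) ≈ 0.6783.

z = -0.463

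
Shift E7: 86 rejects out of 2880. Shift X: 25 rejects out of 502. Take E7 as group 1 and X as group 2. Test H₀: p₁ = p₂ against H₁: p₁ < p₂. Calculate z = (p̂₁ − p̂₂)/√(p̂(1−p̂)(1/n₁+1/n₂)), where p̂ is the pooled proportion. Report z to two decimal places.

z = -2.31

p̂₁ = 86/2880 = 0.0299, p̂₂ = 25/502 = 0.0498.
Pooled p̂ = (86+25)/(2880+502) = 111/3382 = 0.0328.
SE = √(p̂(1−p̂)(1/n₁+1/n₂)) = √(0.0328·0.9672·0.00233925) = √(7.42564e-05) = 0.0086.
z = (0.0299 − 0.0498)/0.0086 = -0.0199/0.0086 = -2.31.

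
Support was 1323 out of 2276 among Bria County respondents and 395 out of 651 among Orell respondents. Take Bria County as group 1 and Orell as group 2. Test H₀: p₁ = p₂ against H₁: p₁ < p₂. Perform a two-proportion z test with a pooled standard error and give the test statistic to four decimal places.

p̂₁ = 1323/2276 ≈ 0.581283, p̂₂ = 395/651 ≈ 0.606759.
Pooled p̂ = (1323+395)/(2276+651) = 1718/2927 = 0.586949.
SE = √(0.24244 × 0.00197547) = 0.021885.
z = (0.581283 − 0.606759)/0.021885 = -0.025476/0.021885 = -1.1641.
p-value = P(Z < -1.164) ≈ 0.1222.

z = -1.1641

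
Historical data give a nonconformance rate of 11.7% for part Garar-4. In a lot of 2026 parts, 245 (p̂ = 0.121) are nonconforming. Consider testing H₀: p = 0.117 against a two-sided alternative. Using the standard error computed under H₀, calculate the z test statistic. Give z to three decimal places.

p̂ = 245/2026 ≈ 0.12093.
SE = √(p₀(1−p₀)/n) = √(0.10331/2026) = 0.00714.
z = (0.12093 − 0.117)/0.00714 = 0.00393/0.00714 = 0.550.
p-value = 2·P(Z > 0.550) ≈ 0.5823.

z = 0.550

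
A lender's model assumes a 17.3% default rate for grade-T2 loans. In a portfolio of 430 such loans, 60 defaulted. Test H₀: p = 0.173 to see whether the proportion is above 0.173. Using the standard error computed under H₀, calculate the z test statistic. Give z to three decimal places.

p̂ = 60/430 ≈ 0.13953.
Under H₀, SE = √(0.173·0.827/430) = √(0.000332723) = 0.01824.
z = (0.13953 − 0.173)/0.01824 = -0.03347/0.01824 = -1.835.

z = -1.835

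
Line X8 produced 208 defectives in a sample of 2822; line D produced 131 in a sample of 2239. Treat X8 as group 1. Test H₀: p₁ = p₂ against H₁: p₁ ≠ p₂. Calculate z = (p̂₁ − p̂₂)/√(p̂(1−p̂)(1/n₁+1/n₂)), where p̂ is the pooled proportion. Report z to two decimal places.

p̂₁ = 208/2822 ≈ 0.07371, p̂₂ = 131/2239 ≈ 0.05851.
Pooled p̂ = (208+131)/(2822+2239) = 339/5061 = 0.06698.
SE = √(p̂(1−p̂)(1/n₁+1/n₂)) = √(0.06698·0.93302·0.000800987) = √(5.00585e-05) = 0.00708.
z = (0.07371 − 0.05851)/0.00708 = 0.01520/0.00708 = 2.15.

z = 2.15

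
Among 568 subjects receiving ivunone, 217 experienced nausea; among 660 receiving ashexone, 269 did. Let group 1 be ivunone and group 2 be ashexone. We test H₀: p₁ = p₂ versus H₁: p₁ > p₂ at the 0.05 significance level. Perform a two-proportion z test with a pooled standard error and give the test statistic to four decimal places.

z = -0.9123

p̂₁ = 217/568 = 0.382042, p̂₂ = 269/660 = 0.407576.
Pooled p̂ = (217+269)/(568+660) = 486/1228 = 0.395765.
SE = √(0.239135 × 0.00327571) = 0.027988.
z = (0.382042 − 0.407576)/0.027988 = -0.025534/0.027988 = -0.9123.
p-value = P(Z > -0.912) ≈ 0.8192, so at α = 0.05 we fail to reject H₀.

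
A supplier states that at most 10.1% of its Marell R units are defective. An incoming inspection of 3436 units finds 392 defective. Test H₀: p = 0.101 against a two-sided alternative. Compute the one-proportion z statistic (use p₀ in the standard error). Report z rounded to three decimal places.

p̂ = 392/3436 = 0.1140861.
Under H₀, SE = √(0.101·0.899/3436) = √(2.64258e-05) = 0.0051406.
z = (0.1140861 − 0.101)/0.0051406 = 0.0130861/0.0051406 = 2.546.

z = 2.546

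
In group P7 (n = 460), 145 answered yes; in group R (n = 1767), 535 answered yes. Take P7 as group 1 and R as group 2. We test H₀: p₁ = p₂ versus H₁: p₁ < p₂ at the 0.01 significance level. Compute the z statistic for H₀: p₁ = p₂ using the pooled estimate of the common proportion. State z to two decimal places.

z = 0.52

p̂₁ = 145/460 = 0.31522, p̂₂ = 535/1767 = 0.30277.
Pooled p̂ = (145+535)/(460+1767) = 680/2227 = 0.30534.
SE = √(0.212109 × 0.00273984) = 0.02411.
z = (0.31522 − 0.30277)/0.02411 = 0.01245/0.02411 = 0.52.
p-value = P(Z < 0.516) ≈ 0.6971; since p > α = 0.01, fail to reject H₀.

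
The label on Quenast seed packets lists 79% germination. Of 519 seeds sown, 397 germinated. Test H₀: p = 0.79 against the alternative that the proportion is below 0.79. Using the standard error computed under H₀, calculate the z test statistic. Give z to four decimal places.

z = -1.4021

p̂ = 397/519 ≈ 0.7649326.
SE = √(p₀(1−p₀)/n) = √(0.1659/519) = 0.0178788.
z = (0.7649326 − 0.79)/0.0178788 = -0.0250674/0.0178788 = -1.4021.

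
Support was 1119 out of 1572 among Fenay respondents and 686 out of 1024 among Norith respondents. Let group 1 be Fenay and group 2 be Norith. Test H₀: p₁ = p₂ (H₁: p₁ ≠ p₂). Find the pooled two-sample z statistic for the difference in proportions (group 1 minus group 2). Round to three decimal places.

z = 2.267

p̂₁ = 1119/1572 ≈ 0.711832, p̂₂ = 686/1024 ≈ 0.669922.
Pooled p̂ = (1119+686)/(1572+1024) = 1805/2596 = 0.695300.
SE = √(p̂(1−p̂)(1/n₁+1/n₂)) = √(0.695300·0.304700·0.00161269) = √(0.000341662) = 0.018484.
z = (0.711832 − 0.669922)/0.018484 = 0.041910/0.018484 = 2.267.
Two-sided p-value ≈ 2·Φ(−2.267) = 0.0234.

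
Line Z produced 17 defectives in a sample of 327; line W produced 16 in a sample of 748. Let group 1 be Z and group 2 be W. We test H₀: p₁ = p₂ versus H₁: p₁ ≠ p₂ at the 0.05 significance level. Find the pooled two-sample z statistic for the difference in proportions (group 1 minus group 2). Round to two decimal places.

z = 2.68

p̂₁ = 17/327 = 0.0520, p̂₂ = 16/748 = 0.0214.
Pooled p̂ = (17+16)/(327+748) = 33/1075 = 0.0307.
SE = √(p̂(1−p̂)(1/n₁+1/n₂)) = √(0.0307·0.9693·0.004395) = √(0.000130775) = 0.0114.
z = (0.0520 − 0.0214)/0.0114 = 0.0306/0.0114 = 2.68.
p-value = 2·P(Z > 2.676) ≈ 0.0075; since p < α = 0.05, reject H₀.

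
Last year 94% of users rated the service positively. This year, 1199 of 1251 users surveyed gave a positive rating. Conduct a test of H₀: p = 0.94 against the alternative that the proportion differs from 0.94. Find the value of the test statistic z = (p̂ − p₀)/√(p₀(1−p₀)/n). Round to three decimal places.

p̂ = 1199/1251 ≈ 0.958433.
Under H₀, SE = √(0.94·0.06/1251) = √(4.50839e-05) = 0.006714.
z = (0.958433 − 0.94)/0.006714 = 0.018433/0.006714 = 2.745.

z = 2.745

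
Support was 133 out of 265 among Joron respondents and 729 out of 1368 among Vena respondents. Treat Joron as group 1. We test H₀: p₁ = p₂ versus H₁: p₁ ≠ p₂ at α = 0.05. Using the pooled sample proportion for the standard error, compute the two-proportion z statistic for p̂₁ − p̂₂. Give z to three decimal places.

p̂₁ = 133/265 = 0.50189, p̂₂ = 729/1368 = 0.53289.
Pooled p̂ = (133+729)/(265+1368) = 862/1633 = 0.52786.
SE = √(0.249224 × 0.00450458) = 0.03351.
z = (0.50189 − 0.53289)/0.03351 = -0.03100/0.03351 = -0.925.
p-value = 2·P(Z > 0.925) ≈ 0.3547. With α = 0.05, fail to reject H₀.

z = -0.925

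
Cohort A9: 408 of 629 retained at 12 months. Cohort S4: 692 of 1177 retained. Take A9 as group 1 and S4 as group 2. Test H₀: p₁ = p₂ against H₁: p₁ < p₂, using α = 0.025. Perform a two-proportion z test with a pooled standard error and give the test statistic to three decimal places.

z = 2.519

p̂₁ = 408/629 = 0.64865, p̂₂ = 692/1177 = 0.58794.
Pooled p̂ = (408+692)/(629+1177) = 1100/1806 = 0.60908.
SE = √(p̂(1−p̂)(1/n₁+1/n₂)) = √(0.60908·0.39092·0.00243944) = √(0.000580835) = 0.02410.
z = (0.64865 − 0.58794)/0.02410 = 0.06071/0.02410 = 2.519.
p-value = P(Z < 2.519) ≈ 0.9941; since p > α = 0.025, fail to reject H₀.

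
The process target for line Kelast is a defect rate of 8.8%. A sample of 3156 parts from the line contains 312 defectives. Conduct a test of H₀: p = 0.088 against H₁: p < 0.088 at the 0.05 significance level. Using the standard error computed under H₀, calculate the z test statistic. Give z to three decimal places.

p̂ = 312/3156 ≈ 0.098859.
Standard error under H₀: √(0.088×0.912/3156) = 0.005043.
z = (0.098859 − 0.088)/0.005043 = 0.010859/0.005043 = 2.153.
p-value = P(Z < 2.153) ≈ 0.9844, so at α = 0.05 we fail to reject H₀.

z = 2.153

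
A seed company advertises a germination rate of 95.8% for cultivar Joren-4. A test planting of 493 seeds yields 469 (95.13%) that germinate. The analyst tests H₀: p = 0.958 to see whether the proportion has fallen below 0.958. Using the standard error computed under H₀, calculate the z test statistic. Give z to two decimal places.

p̂ = 469/493 = 0.9513.
SE = √(p₀(1−p₀)/n) = √(0.040236/493) = 0.0090.
z = (0.9513 − 0.958)/0.0090 = -0.0067/0.0090 = -0.74.
p-value = P(Z < -0.740) ≈ 0.2298.

z = -0.74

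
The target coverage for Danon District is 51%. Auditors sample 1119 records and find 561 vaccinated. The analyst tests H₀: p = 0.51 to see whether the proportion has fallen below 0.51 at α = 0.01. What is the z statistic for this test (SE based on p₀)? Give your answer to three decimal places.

z = -0.579

p̂ = 561/1119 ≈ 0.501340.
Under H₀, SE = √(0.51·0.49/1119) = √(0.000223324) = 0.014944.
z = (0.501340 − 0.51)/0.014944 = -0.008660/0.014944 = -0.579.
p-value = P(Z < -0.579) ≈ 0.2811. With α = 0.01, fail to reject H₀.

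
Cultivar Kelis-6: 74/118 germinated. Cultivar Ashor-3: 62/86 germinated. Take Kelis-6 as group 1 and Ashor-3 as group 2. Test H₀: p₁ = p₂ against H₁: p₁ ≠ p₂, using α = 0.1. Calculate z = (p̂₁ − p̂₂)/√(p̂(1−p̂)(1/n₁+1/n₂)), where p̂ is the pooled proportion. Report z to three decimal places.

p̂₁ = 74/118 = 0.62712, p̂₂ = 62/86 = 0.72093.
Pooled p̂ = (74+62)/(118+86) = 136/204 = 0.66667.
SE = √(p̂(1−p̂)(1/n₁+1/n₂)) = √(0.66667·0.33333·0.0201025) = √(0.00446722) = 0.06684.
z = (0.62712 − 0.72093)/0.06684 = -0.09381/0.06684 = -1.404.
Two-sided p-value ≈ 2·Φ(−1.404) = 0.1604; since p > α = 0.1, fail to reject H₀.

z = -1.404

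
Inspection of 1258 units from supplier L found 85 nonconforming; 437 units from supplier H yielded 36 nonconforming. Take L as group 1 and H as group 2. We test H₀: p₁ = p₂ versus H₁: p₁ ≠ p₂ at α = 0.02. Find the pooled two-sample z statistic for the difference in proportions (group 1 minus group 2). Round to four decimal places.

z = -1.0361

p̂₁ = 85/1258 ≈ 0.067568, p̂₂ = 36/437 ≈ 0.082380.
Pooled p̂ = (85+36)/(1258+437) = 121/1695 = 0.071386.
SE = √(p̂(1−p̂)(1/n₁+1/n₂)) = √(0.071386·0.928614·0.00308324) = √(0.000204389) = 0.014296.
z = (0.067568 − 0.082380)/0.014296 = -0.014812/0.014296 = -1.0361.
Two-sided p-value ≈ 2·Φ(−1.036) = 0.3002, so at α = 0.02 we fail to reject H₀.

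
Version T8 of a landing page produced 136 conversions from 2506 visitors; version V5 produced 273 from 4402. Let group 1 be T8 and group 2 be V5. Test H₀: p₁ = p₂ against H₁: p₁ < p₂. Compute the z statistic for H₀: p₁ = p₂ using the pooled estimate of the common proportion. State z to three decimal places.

p̂₁ = 136/2506 ≈ 0.054270, p̂₂ = 273/4402 ≈ 0.062017.
Pooled p̂ = (136+273)/(2506+4402) = 409/6908 = 0.059207.
SE = √(p̂(1−p̂)(1/n₁+1/n₂)) = √(0.059207·0.940793·0.000626212) = √(3.48808e-05) = 0.005906.
z = (0.054270 − 0.062017)/0.005906 = -0.007747/0.005906 = -1.312.
p-value = P(Z < -1.312) ≈ 0.0948.

z = -1.312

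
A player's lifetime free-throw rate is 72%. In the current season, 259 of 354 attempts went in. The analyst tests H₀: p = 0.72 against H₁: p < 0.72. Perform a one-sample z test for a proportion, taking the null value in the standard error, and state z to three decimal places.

p̂ = 259/354 ≈ 0.73164.
SE = √(p₀(1−p₀)/n) = √(0.2016/354) = 0.02386.
z = (0.73164 − 0.72)/0.02386 = 0.01164/0.02386 = 0.488.
p-value = P(Z < 0.488) ≈ 0.6871.

z = 0.488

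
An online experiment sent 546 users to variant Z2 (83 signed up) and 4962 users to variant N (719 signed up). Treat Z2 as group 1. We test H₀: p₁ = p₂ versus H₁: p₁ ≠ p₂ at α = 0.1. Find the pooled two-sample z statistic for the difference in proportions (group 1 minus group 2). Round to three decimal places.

p̂₁ = 83/546 = 0.15201, p̂₂ = 719/4962 = 0.14490.
Pooled p̂ = (83+719)/(546+4962) = 802/5508 = 0.14561.
SE = √(p̂(1−p̂)(1/n₁+1/n₂)) = √(0.14561·0.85439·0.00203303) = √(0.00025292) = 0.01590.
z = (0.15201 − 0.14490)/0.01590 = 0.00711/0.01590 = 0.447.
Two-sided p-value ≈ 2·Φ(−0.447) = 0.6547. With α = 0.1, fail to reject H₀.

z = 0.447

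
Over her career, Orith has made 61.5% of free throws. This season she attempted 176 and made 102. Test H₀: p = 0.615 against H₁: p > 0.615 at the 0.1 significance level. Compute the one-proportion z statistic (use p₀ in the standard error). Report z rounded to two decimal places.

p̂ = 102/176 = 0.5795.
Under H₀, SE = √(0.615·0.385/176) = √(0.00134531) = 0.0367.
z = (0.5795 − 0.615)/0.0367 = -0.0355/0.0367 = -0.97.
p-value = P(Z > -0.967) ≈ 0.8331, so at α = 0.1 we fail to reject H₀.

z = -0.97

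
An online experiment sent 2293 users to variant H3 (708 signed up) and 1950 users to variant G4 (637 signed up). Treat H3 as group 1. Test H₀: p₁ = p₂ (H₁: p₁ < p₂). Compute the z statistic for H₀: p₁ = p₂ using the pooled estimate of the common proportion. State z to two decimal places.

z = -1.25

p̂₁ = 708/2293 ≈ 0.3088, p̂₂ = 637/1950 ≈ 0.3267.
Pooled p̂ = (708+637)/(2293+1950) = 1345/4243 = 0.3170.
SE = √(0.216508 × 0.00094893) = 0.0143.
z = (0.3088 − 0.3267)/0.0143 = -0.0179/0.0143 = -1.25.
p-value = P(Z < -1.249) ≈ 0.1059.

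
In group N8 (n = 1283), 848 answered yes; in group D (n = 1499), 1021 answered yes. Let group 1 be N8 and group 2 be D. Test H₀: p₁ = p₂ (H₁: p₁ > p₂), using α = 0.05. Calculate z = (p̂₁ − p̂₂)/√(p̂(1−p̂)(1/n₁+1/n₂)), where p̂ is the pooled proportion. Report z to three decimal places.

p̂₁ = 848/1283 ≈ 0.66095, p̂₂ = 1021/1499 ≈ 0.68112.
Pooled p̂ = (848+1021)/(1283+1499) = 1869/2782 = 0.67182.
SE = √(0.220478 × 0.00144653) = 0.01786.
z = (0.66095 − 0.68112)/0.01786 = -0.02017/0.01786 = -1.129.
p-value = P(Z > -1.129) ≈ 0.8706; since p > α = 0.05, fail to reject H₀.

z = -1.129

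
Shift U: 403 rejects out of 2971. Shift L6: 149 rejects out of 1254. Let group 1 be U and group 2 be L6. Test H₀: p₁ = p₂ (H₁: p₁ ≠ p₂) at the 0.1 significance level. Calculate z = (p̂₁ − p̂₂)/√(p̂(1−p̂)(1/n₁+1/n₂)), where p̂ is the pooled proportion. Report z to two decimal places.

z = 1.48

p̂₁ = 403/2971 ≈ 0.13564, p̂₂ = 149/1254 ≈ 0.11882.
Pooled p̂ = (403+149)/(2971+1254) = 552/4225 = 0.13065.
SE = √(p̂(1−p̂)(1/n₁+1/n₂)) = √(0.13065·0.86935·0.00113404) = √(0.000128805) = 0.01135.
z = (0.13564 − 0.11882)/0.01135 = 0.01682/0.01135 = 1.48.
Two-sided p-value ≈ 2·Φ(−1.482) = 0.1382, so at α = 0.1 we fail to reject H₀.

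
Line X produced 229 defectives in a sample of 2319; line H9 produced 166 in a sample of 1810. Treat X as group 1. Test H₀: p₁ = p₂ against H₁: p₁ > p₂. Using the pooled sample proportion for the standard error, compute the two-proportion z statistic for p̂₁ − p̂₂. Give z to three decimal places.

z = 0.763

p̂₁ = 229/2319 = 0.09875, p̂₂ = 166/1810 = 0.09171.
Pooled p̂ = (229+166)/(2319+1810) = 395/4129 = 0.09566.
SE = √(0.0865131 × 0.000983707) = 0.00923.
z = (0.09875 − 0.09171)/0.00923 = 0.00704/0.00923 = 0.763.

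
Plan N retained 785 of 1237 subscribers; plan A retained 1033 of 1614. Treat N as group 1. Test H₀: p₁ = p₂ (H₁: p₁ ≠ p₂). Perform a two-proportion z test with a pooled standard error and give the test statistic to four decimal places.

z = -0.2987

p̂₁ = 785/1237 ≈ 0.634600, p̂₂ = 1033/1614 ≈ 0.640025.
Pooled p̂ = (785+1033)/(1237+1614) = 1818/2851 = 0.637671.
SE = √(p̂(1−p̂)(1/n₁+1/n₂)) = √(0.637671·0.362329·0.00142799) = √(0.000329931) = 0.018164.
z = (0.634600 − 0.640025)/0.018164 = -0.005425/0.018164 = -0.2987.
Two-sided p-value ≈ 2·Φ(−0.299) = 0.7652.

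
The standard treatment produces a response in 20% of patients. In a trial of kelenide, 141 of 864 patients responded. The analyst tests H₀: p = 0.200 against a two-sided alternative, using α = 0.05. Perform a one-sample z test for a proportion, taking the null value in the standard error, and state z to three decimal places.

p̂ = 141/864 = 0.16319.
Standard error under H₀: √(0.2×0.8/864) = 0.01361.
z = (0.16319 − 0.2)/0.01361 = -0.03681/0.01361 = -2.705.
p-value = 2·P(Z > 2.705) ≈ 0.0068; since p < α = 0.05, reject H₀.

z = -2.705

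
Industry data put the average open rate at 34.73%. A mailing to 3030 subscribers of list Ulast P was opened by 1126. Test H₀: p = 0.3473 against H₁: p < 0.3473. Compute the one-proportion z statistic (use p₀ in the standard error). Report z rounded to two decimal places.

p̂ = 1126/3030 = 0.37162.
Under H₀, SE = √(0.3473·0.6527/3030) = √(7.48128e-05) = 0.00865.
z = (0.37162 − 0.3473)/0.00865 = 0.02432/0.00865 = 2.81.
p-value = P(Z < 2.811) ≈ 0.9975.

z = 2.81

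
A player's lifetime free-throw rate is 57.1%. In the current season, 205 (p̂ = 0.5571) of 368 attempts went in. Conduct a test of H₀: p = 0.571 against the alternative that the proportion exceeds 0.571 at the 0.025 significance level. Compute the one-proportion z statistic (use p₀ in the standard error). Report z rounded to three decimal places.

p̂ = 205/368 = 0.55707.
SE = √(p₀(1−p₀)/n) = √(0.24496/368) = 0.02580.
z = (0.55707 − 0.571)/0.02580 = -0.01393/0.02580 = -0.540.
p-value = P(Z > -0.540) ≈ 0.7054. With α = 0.025, fail to reject H₀.

z = -0.540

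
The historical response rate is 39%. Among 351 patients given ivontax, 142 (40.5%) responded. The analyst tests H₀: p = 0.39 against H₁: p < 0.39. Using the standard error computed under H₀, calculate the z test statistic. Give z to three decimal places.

p̂ = 142/351 = 0.40456.
Under H₀, SE = √(0.39·0.61/351) = √(0.000677778) = 0.02603.
z = (0.40456 − 0.39)/0.02603 = 0.01456/0.02603 = 0.559.
p-value = P(Z < 0.559) ≈ 0.7120.

z = 0.559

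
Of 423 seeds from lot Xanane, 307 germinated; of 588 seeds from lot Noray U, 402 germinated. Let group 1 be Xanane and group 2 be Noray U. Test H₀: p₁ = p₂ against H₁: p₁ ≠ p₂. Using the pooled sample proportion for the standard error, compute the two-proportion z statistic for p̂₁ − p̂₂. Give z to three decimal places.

p̂₁ = 307/423 = 0.72577, p̂₂ = 402/588 = 0.68367.
Pooled p̂ = (307+402)/(423+588) = 709/1011 = 0.70129.
SE = √(p̂(1−p̂)(1/n₁+1/n₂)) = √(0.70129·0.29871·0.00406475) = √(0.000851499) = 0.02918.
z = (0.72577 − 0.68367)/0.02918 = 0.04210/0.02918 = 1.443.

z = 1.443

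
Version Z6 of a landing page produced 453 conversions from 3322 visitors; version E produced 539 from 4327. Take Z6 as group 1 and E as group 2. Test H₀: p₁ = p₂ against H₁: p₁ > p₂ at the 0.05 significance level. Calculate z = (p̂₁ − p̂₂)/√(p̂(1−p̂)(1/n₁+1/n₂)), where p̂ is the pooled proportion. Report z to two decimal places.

z = 1.52

p̂₁ = 453/3322 ≈ 0.13636, p̂₂ = 539/4327 ≈ 0.12457.
Pooled p̂ = (453+539)/(3322+4327) = 992/7649 = 0.12969.
SE = √(0.112871 × 0.00053213) = 0.00775.
z = (0.13636 − 0.12457)/0.00775 = 0.01179/0.00775 = 1.52.
p-value = P(Z > 1.522) ≈ 0.0640. With α = 0.05, fail to reject H₀.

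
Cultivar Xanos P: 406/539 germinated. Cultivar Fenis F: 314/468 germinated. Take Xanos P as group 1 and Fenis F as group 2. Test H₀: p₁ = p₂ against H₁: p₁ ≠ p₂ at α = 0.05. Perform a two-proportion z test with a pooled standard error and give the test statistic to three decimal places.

z = 2.886

p̂₁ = 406/539 ≈ 0.75325, p̂₂ = 314/468 ≈ 0.67094.
Pooled p̂ = (406+314)/(539+468) = 720/1007 = 0.71500.
SE = √(0.203777 × 0.00399204) = 0.02852.
z = (0.75325 − 0.67094)/0.02852 = 0.08231/0.02852 = 2.886.
p-value = 2·P(Z > 2.886) ≈ 0.0039, so at α = 0.05 we reject H₀.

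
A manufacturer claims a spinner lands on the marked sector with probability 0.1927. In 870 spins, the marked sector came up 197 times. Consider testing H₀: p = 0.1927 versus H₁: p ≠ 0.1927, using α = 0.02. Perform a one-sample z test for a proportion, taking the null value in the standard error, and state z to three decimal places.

z = 2.523

p̂ = 197/870 = 0.226437.
SE = √(p₀(1−p₀)/n) = √(0.15557/870) = 0.013372.
z = (0.226437 − 0.1927)/0.013372 = 0.033737/0.013372 = 2.523.
p-value = 2·P(Z > 2.523) ≈ 0.0116. With α = 0.02, reject H₀.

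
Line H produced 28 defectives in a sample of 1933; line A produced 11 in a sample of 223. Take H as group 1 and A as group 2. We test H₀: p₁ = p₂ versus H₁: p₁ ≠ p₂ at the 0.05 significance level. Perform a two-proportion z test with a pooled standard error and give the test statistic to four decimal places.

z = -3.6966

p̂₁ = 28/1933 = 0.0144853, p̂₂ = 11/223 = 0.0493274.
Pooled p̂ = (28+11)/(1933+223) = 39/2156 = 0.0180891.
SE = √(p̂(1−p̂)(1/n₁+1/n₂)) = √(0.0180891·0.9819109·0.00500164) = √(8.88382e-05) = 0.0094254.
z = (0.0144853 − 0.0493274)/0.0094254 = -0.0348421/0.0094254 = -3.6966.
Two-sided p-value ≈ 2·Φ(−3.697) = 0.0002, so at α = 0.05 we reject H₀.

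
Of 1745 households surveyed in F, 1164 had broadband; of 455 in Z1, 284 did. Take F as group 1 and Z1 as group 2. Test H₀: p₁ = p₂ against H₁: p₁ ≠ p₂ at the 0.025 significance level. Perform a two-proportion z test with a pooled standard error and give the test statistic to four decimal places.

p̂₁ = 1164/1745 = 0.667049, p̂₂ = 284/455 = 0.624176.
Pooled p̂ = (1164+284)/(1745+455) = 1448/2200 = 0.658182.
SE = √(p̂(1−p̂)(1/n₁+1/n₂)) = √(0.658182·0.341818·0.00277087) = √(0.000623386) = 0.024968.
z = (0.667049 − 0.624176)/0.024968 = 0.042873/0.024968 = 1.7171.
p-value = 2·P(Z > 1.717) ≈ 0.0860; since p > α = 0.025, fail to reject H₀.

z = 1.7171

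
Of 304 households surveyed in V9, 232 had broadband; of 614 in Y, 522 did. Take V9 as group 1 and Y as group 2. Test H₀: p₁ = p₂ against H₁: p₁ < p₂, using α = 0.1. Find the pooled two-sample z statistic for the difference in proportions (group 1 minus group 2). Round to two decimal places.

p̂₁ = 232/304 = 0.76316, p̂₂ = 522/614 = 0.85016.
Pooled p̂ = (232+522)/(304+614) = 754/918 = 0.82135.
SE = √(p̂(1−p̂)(1/n₁+1/n₂)) = √(0.82135·0.17865·0.00491814) = √(0.000721657) = 0.02686.
z = (0.76316 − 0.85016)/0.02686 = -0.08700/0.02686 = -3.24.
p-value = P(Z < -3.239) ≈ 0.0006. With α = 0.1, reject H₀.

z = -3.24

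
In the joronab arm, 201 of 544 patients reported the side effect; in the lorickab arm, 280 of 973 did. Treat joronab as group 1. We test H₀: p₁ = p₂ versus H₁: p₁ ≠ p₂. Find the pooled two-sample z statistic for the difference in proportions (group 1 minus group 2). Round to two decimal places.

z = 3.28

p̂₁ = 201/544 ≈ 0.3695, p̂₂ = 280/973 ≈ 0.2878.
Pooled p̂ = (201+280)/(544+973) = 481/1517 = 0.3171.
SE = √(p̂(1−p̂)(1/n₁+1/n₂)) = √(0.3171·0.6829·0.00286598) = √(0.000620594) = 0.0249.
z = (0.3695 − 0.2878)/0.0249 = 0.0817/0.0249 = 3.28.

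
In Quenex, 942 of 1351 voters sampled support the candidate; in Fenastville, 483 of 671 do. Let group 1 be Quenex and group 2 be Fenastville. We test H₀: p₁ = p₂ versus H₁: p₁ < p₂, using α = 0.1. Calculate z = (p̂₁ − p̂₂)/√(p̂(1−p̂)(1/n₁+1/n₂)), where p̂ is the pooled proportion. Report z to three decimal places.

p̂₁ = 942/1351 = 0.69726, p̂₂ = 483/671 = 0.71982.
Pooled p̂ = (942+483)/(1351+671) = 1425/2022 = 0.70475.
SE = √(p̂(1−p̂)(1/n₁+1/n₂)) = √(0.70475·0.29525·0.00223051) = √(0.00046412) = 0.02154.
z = (0.69726 − 0.71982)/0.02154 = -0.02256/0.02154 = -1.047.
p-value = P(Z < -1.047) ≈ 0.1475; since p > α = 0.1, fail to reject H₀.

z = -1.047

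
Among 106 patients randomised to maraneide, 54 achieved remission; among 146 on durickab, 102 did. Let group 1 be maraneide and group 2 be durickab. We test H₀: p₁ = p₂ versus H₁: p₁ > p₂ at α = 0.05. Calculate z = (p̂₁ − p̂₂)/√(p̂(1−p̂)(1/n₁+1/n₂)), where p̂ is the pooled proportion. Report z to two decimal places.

p̂₁ = 54/106 ≈ 0.5094, p̂₂ = 102/146 ≈ 0.6986.
Pooled p̂ = (54+102)/(106+146) = 156/252 = 0.6190.
SE = √(p̂(1−p̂)(1/n₁+1/n₂)) = √(0.6190·0.3810·0.0162833) = √(0.00384005) = 0.0620.
z = (0.5094 − 0.6986)/0.0620 = -0.1892/0.0620 = -3.05.
p-value = P(Z > -3.053) ≈ 0.9989; since p > α = 0.05, fail to reject H₀.

z = -3.05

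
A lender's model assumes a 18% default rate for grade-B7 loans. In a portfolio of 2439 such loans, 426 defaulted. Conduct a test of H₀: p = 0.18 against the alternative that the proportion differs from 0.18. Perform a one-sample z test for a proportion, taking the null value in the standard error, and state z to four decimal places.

p̂ = 426/2439 ≈ 0.174662.
Standard error under H₀: √(0.18×0.82/2439) = 0.007779.
z = (0.174662 − 0.18)/0.007779 = -0.005338/0.007779 = -0.6862.

z = -0.6862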